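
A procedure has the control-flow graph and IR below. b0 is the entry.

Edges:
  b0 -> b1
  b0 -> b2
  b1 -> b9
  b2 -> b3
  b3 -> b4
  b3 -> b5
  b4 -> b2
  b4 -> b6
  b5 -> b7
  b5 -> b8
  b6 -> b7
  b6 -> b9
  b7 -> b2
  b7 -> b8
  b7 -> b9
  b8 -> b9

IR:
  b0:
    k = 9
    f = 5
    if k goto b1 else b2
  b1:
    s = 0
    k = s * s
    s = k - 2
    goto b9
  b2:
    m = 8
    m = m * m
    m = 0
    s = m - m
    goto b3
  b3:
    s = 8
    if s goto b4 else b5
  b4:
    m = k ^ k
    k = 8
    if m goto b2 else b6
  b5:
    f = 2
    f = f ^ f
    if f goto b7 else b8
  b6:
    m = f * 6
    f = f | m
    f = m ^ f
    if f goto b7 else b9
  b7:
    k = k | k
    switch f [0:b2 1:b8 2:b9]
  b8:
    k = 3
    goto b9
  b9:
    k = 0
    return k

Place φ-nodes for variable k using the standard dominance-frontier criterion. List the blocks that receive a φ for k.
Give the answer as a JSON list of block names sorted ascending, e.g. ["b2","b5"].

idom tree: b1←b0 b2←b0 b3←b2 b4←b3 b5←b3 b6←b4 b7←b3 b8←b3 b9←b0
Dom∩ at merges:
  b2: preds {b0,b4,b7}: {b0} ∩ {b0,b2,b3,b4} ∩ {b0,b2,b3,b7} = {b0}; idom=b0
  b7: preds {b5,b6}: {b0,b2,b3,b5} ∩ {b0,b2,b3,b4,b6} = {b0,b2,b3}; idom=b3
  b8: preds {b5,b7}: {b0,b2,b3,b5} ∩ {b0,b2,b3,b7} = {b0,b2,b3}; idom=b3
  b9: preds {b1,b6,b7,b8}: {b0,b1} ∩ {b0,b2,b3,b4,b6} ∩ {b0,b2,b3,b7} ∩ {b0,b2,b3,b8} = {b0}; idom=b0

DF walk-up:
  b2←b0: walk · to b0
  b2←b4: walk b4→b3→b2 to b0
  b2←b7: walk b7→b3→b2 to b0
  b7←b5: walk b5 to b3
  b7←b6: walk b6→b4 to b3
  b8←b5: walk b5 to b3
  b8←b7: walk b7 to b3
  b9←b1: walk b1 to b0
  b9←b6: walk b6→b4→b3→b2 to b0
  b9←b7: walk b7→b3→b2 to b0
  b9←b8: walk b8→b3→b2 to b0
  DF(b0)=∅
  DF(b1)={b9}
  DF(b2)={b2,b9}
  DF(b3)={b2,b9}
  DF(b4)={b2,b7,b9}
  DF(b5)={b7,b8}
  DF(b6)={b7,b9}
  DF(b7)={b2,b8,b9}
  DF(b8)={b9}
  DF(b9)=∅

φ for k: defs {b0,b1,b4,b7,b8,b9}
  DF⁺ = {b2,b7,b8,b9}

Answer: ["b2", "b7", "b8", "b9"]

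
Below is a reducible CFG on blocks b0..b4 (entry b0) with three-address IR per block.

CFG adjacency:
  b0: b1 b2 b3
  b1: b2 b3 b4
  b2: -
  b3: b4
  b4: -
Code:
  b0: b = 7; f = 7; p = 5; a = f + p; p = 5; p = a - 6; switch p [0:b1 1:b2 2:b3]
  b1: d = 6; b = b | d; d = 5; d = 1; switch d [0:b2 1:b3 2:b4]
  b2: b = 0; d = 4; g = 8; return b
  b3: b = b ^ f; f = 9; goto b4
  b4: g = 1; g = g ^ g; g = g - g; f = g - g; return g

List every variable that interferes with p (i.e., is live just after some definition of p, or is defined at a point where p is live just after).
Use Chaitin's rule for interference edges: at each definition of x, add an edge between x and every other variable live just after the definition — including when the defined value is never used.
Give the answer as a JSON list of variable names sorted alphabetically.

def/use:
  b0: def={a,b,f,p} ue=∅
  b1: def={b,d} ue={b}
  b2: def={b,d,g} ue=∅
  b3: def={b,f} ue={b,f}
  b4: def={f,g} ue=∅

Backward fixpoint:
  b0 li=∅ lo={b,f}
  b1 li={b,f} lo={b,f}
  b2 li=∅ lo=∅
  b3 li={b,f} lo=∅
  b4 li=∅ lo=∅

Interference:
  a↔{b,f,p}
  b↔{a,d,f,g,p}
  d↔{b,f}
  f↔{a,b,d,g,p}
  g↔{b,f}
  p↔{a,b,f}

N(p) = ["a", "b", "f"]

Answer: ["a", "b", "f"]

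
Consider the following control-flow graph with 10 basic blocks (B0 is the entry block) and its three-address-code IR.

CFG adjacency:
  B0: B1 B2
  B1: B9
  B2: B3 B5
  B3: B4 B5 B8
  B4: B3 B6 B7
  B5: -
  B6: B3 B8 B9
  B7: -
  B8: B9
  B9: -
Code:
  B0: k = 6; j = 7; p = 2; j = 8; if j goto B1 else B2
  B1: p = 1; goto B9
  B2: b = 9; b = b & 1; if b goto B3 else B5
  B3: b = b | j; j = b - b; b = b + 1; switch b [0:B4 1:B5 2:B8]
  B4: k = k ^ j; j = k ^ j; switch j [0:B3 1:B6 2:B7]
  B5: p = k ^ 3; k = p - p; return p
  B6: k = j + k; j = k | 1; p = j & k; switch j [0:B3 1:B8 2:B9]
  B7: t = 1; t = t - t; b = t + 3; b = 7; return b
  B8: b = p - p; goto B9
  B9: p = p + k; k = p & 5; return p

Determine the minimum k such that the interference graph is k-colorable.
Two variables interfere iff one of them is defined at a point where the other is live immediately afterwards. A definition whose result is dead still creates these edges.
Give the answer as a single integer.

Per-block:
  B0: def={j,k,p} ue=∅
  B1: def={p} ue=∅
  B2: def={b} ue=∅
  B3: def={b,j} ue={b,j}
  B4: def={j,k} ue={j,k}
  B5: def={k,p} ue={k}
  B6: def={j,k,p} ue={j,k}
  B7: def={b,t} ue=∅
  B8: def={b} ue={p}
  B9: def={k,p} ue={k,p}

Liveness:
  B0 li=∅ lo={j,k,p}
  B1 li={k} lo={k,p}
  B2 li={j,k,p} lo={b,j,k,p}
  B3 li={b,j,k,p} lo={b,j,k,p}
  B4 li={b,j,k,p} lo={b,j,k,p}
  B5 li={k} lo=∅
  B6 li={b,j,k} lo={b,j,k,p}
  B7 li=∅ lo=∅
  B8 li={k,p} lo={k,p}
  B9 li={k,p} lo=∅

Conflict graph:
  b: {j,k,p}
  j: {b,k,p}
  k: {b,j,p}
  p: {b,j,k}
  t: ∅

Registers:
  {b,j,k,p} pairwise interfere (4-clique) ⇒ χ ≥ 4
  4-colouring: c0={b,t}  c1={j}  c2={k}  c3={p}
  χ = 4

Answer: 4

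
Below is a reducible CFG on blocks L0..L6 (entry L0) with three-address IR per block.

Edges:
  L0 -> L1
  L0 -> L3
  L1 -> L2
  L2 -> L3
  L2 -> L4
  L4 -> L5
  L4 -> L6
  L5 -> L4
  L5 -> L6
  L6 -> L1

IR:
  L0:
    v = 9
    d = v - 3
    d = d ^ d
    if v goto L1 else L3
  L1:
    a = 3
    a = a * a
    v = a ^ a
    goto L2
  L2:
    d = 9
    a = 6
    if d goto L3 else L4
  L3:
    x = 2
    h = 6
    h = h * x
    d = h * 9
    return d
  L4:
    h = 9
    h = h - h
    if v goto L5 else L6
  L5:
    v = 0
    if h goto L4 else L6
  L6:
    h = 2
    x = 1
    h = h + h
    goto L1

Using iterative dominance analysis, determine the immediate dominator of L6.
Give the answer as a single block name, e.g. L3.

idom tree: L1←L0 L2←L1 L3←L0 L4←L2 L5←L4 L6←L4
Dom at joins:
  L1: preds {L0,L6}: {L0} ∩ {L0,L1,L2,L4,L6} = {L0}; idom=L0
  L3: preds {L0,L2}: {L0} ∩ {L0,L1,L2} = {L0}; idom=L0
  L4: preds {L2,L5}: {L0,L1,L2} ∩ {L0,L1,L2,L4,L5} = {L0,L1,L2}; idom=L2
  L6: preds {L4,L5}: {L0,L1,L2,L4} ∩ {L0,L1,L2,L4,L5} = {L0,L1,L2,L4}; idom=L4

idom(L6) = L4

Answer: L4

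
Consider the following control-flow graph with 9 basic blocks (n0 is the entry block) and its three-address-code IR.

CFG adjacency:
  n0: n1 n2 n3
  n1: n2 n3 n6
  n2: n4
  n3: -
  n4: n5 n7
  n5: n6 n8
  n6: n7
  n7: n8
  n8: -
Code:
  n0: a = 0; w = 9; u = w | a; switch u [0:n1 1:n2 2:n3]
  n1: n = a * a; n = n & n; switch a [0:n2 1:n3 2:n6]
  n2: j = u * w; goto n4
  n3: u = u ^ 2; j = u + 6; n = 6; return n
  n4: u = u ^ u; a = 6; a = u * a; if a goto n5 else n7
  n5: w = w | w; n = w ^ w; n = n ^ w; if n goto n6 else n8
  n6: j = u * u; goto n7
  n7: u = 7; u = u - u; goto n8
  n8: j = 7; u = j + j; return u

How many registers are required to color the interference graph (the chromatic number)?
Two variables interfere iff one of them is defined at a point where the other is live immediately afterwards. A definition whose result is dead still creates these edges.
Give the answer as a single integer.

def/use:
  n0 def {a,u,w} use ∅
  n1 def {n} use {a}
  n2 def {j} use {u,w}
  n3 def {j,n,u} use {u}
  n4 def {a,u} use {u}
  n5 def {n,w} use {w}
  n6 def {j} use {u}
  n7 def {u} use ∅
  n8 def {j,u} use ∅

Live sets:
  n0 li=∅ lo={a,u,w}
  n1 li={a,u,w} lo={u,w}
  n2 li={u,w} lo={u,w}
  n3 li={u} lo=∅
  n4 li={u,w} lo={u,w}
  n5 li={u,w} lo={u}
  n6 li={u} lo=∅
  n7 li=∅ lo=∅
  n8 li=∅ lo=∅

Conflict graph:
  a: {n,u,w}
  j: {u,w}
  n: {a,u,w}
  u: {a,j,n,w}
  w: {a,j,n,u}

Registers:
  clique {a,n,u,w} ⇒ need ≥ 4
  4-colouring: R0={u}  R1={w}  R2={a,j}  R3={n}
  χ = 4

Answer: 4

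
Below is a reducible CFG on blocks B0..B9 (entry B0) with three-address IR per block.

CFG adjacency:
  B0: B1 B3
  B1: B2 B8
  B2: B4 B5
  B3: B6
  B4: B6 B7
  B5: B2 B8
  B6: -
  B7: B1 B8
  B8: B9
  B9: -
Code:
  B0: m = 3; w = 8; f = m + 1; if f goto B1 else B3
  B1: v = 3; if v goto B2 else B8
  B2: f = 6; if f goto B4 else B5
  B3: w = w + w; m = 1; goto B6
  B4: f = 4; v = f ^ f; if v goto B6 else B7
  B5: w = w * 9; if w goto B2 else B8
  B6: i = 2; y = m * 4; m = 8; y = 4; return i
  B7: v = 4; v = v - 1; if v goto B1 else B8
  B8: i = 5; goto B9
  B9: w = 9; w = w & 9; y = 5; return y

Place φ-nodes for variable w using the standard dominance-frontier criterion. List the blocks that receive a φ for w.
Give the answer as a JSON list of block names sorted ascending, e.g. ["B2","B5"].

Answer: ["B1", "B2", "B6", "B8"]

Working:
idom tree: B1←B0 B2←B1 B3←B0 B4←B2 B5←B2 B6←B0 B7←B4 B8←B1 B9←B8
Join-block Dom:
  B1: preds {B0,B7}: {B0} ∩ {B0,B1,B2,B4,B7} = {B0}; idom=B0
  B2: preds {B1,B5}: {B0,B1} ∩ {B0,B1,B2,B5} = {B0,B1}; idom=B1
  B6: preds {B3,B4}: {B0,B3} ∩ {B0,B1,B2,B4} = {B0}; idom=B0
  B8: preds {B1,B5,B7}: {B0,B1} ∩ {B0,B1,B2,B5} ∩ {B0,B1,B2,B4,B7} = {B0,B1}; idom=B1

DF walk-up:
  B1←B0: walk · to B0
  B1←B7: walk B7→B4→B2→B1 to B0
  B2←B1: walk · to B1
  B2←B5: walk B5→B2 to B1
  B6←B3: walk B3 to B0
  B6←B4: walk B4→B2→B1 to B0
  B8←B1: walk · to B1
  B8←B5: walk B5→B2 to B1
  B8←B7: walk B7→B4→B2 to B1
  B0: DF=∅
  B1: DF={B1,B6}
  B2: DF={B1,B2,B6,B8}
  B3: DF={B6}
  B4: DF={B1,B6,B8}
  B5: DF={B2,B8}
  B6: DF=∅
  B7: DF={B1,B8}
  B8: DF=∅
  B9: DF=∅

φ for w: defs {B0,B3,B5,B9}
  DF⁺ = {B1,B2,B6,B8}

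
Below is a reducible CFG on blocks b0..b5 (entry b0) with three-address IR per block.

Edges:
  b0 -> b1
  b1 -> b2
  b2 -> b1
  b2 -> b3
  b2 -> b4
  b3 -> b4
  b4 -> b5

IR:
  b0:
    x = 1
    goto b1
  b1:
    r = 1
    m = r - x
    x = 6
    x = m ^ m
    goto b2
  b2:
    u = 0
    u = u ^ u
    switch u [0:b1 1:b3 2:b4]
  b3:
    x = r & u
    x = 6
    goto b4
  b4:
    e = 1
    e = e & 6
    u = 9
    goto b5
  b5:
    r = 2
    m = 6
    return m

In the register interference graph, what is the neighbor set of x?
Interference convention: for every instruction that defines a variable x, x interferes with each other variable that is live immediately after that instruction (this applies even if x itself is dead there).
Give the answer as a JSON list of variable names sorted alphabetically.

Per-block:
  b0: {x} / ∅
  b1: {m,r,x} / {x}
  b2: {u} / ∅
  b3: {x} / {r,u}
  b4: {e,u} / ∅
  b5: {m,r} / ∅

Live sets:
  live b0: ∅→{x}
  live b1: {x}→{r,x}
  live b2: {r,x}→{r,u,x}
  live b3: {r,u}→∅
  live b4: ∅→∅
  live b5: ∅→∅

Interfere edges:
  e: ∅
  m: {r,x}
  r: {m,u,x}
  u: {r,x}
  x: {m,r,u}

N(x) = ["m", "r", "u"]

Answer: ["m", "r", "u"]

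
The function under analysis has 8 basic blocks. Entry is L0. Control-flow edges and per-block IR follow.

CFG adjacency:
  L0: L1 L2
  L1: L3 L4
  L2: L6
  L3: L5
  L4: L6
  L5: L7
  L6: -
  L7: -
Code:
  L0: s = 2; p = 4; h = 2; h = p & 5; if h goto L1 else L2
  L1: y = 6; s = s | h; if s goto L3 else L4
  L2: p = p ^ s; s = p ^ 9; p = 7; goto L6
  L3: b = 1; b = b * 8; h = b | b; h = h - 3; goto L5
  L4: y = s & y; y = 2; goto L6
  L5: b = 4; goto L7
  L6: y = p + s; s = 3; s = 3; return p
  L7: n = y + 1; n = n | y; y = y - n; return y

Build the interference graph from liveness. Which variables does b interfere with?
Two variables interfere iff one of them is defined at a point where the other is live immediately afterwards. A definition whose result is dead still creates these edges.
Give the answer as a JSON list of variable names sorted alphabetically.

def/use:
  L0: def={h,p,s} ue=∅
  L1: def={s,y} ue={h,s}
  L2: def={p,s} ue={p,s}
  L3: def={b,h} ue=∅
  L4: def={y} ue={s,y}
  L5: def={b} ue=∅
  L6: def={s,y} ue={p,s}
  L7: def={n,y} ue={y}

Backward fixpoint:
  L0: in=∅ out={h,p,s}
  L1: in={h,p,s} out={p,s,y}
  L2: in={p,s} out={p,s}
  L3: in={y} out={y}
  L4: in={p,s,y} out={p,s}
  L5: in={y} out={y}
  L6: in={p,s} out=∅
  L7: in={y} out=∅

Interfere edges:
  b↔{y}
  h↔{p,s,y}
  n↔{y}
  p↔{h,s,y}
  s↔{h,p,y}
  y↔{b,h,n,p,s}

N(b) = ["y"]

Answer: ["y"]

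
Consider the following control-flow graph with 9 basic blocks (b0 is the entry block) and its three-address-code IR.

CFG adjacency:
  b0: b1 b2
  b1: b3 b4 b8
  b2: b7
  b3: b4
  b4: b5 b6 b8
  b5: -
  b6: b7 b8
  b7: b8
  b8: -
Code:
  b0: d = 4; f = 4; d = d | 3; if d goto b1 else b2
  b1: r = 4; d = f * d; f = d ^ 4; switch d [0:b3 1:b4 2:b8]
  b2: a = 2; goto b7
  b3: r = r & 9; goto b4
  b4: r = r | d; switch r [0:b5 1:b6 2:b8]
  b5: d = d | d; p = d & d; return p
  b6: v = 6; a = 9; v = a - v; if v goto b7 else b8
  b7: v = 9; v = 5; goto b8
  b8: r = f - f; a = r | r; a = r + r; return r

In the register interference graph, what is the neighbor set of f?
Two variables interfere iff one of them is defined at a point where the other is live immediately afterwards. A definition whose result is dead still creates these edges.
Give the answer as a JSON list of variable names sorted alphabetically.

Answer: ["a", "d", "r", "v"]

Analysis:
Block summaries:
  b0: def={d,f} ue=∅
  b1: def={d,f,r} ue={d,f}
  b2: def={a} ue=∅
  b3: def={r} ue={r}
  b4: def={r} ue={d,r}
  b5: def={d,p} ue={d}
  b6: def={a,v} ue=∅
  b7: def={v} ue=∅
  b8: def={a,r} ue={f}

Backward fixpoint:
  live b0: ∅→{d,f}
  live b1: {d,f}→{d,f,r}
  live b2: {f}→{f}
  live b3: {d,f,r}→{d,f,r}
  live b4: {d,f,r}→{d,f}
  live b5: {d}→∅
  live b6: {f}→{f}
  live b7: {f}→{f}
  live b8: {f}→∅

Conflict graph:
  a: {f,r,v}
  d: {f,r}
  f: {a,d,r,v}
  p: ∅
  r: {a,d,f}
  v: {a,f}

N(f) = ["a", "d", "r", "v"]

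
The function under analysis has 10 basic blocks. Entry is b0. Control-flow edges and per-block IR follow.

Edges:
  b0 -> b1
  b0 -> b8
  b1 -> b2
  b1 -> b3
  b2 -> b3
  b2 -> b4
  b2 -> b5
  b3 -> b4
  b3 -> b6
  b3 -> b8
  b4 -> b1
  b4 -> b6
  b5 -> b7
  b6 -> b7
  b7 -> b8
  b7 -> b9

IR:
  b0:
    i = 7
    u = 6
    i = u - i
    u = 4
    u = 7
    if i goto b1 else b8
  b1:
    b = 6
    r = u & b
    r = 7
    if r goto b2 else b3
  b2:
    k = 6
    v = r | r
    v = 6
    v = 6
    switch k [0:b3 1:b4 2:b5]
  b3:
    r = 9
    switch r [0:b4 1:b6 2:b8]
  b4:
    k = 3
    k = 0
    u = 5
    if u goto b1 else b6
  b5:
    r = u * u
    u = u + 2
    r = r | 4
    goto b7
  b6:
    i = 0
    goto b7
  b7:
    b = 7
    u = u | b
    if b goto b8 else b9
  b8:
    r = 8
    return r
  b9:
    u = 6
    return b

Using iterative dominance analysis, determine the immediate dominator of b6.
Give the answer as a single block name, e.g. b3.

idom tree: b1←b0 b2←b1 b3←b1 b4←b1 b5←b2 b6←b1 b7←b1 b8←b0 b9←b7
Join-block Dom:
  b1: preds {b0,b4}: {b0} ∩ {b0,b1,b4} = {b0}; idom=b0
  b3: preds {b1,b2}: {b0,b1} ∩ {b0,b1,b2} = {b0,b1}; idom=b1
  b4: preds {b2,b3}: {b0,b1,b2} ∩ {b0,b1,b3} = {b0,b1}; idom=b1
  b6: preds {b3,b4}: {b0,b1,b3} ∩ {b0,b1,b4} = {b0,b1}; idom=b1
  b7: preds {b5,b6}: {b0,b1,b2,b5} ∩ {b0,b1,b6} = {b0,b1}; idom=b1
  b8: preds {b0,b3,b7}: {b0} ∩ {b0,b1,b3} ∩ {b0,b1,b7} = {b0}; idom=b0

idom(b6) = b1

Answer: b1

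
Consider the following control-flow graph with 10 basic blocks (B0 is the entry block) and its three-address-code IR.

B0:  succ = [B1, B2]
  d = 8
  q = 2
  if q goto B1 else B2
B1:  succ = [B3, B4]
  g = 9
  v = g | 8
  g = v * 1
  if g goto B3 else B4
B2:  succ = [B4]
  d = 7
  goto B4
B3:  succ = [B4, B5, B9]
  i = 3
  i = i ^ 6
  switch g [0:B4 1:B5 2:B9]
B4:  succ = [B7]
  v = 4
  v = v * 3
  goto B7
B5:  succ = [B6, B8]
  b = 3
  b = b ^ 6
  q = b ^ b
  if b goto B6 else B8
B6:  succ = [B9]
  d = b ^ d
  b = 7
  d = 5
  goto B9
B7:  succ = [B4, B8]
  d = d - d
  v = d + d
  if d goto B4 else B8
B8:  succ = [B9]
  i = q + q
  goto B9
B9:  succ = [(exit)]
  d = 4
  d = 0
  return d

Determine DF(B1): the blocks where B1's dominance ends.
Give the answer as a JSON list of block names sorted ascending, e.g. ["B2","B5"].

idom tree: B1←B0 B2←B0 B3←B1 B4←B0 B5←B3 B6←B5 B7←B4 B8←B0 B9←B0
Dom∩ at merges:
  B4: preds {B1,B2,B3,B7}: {B0,B1} ∩ {B0,B2} ∩ {B0,B1,B3} ∩ {B0,B4,B7} = {B0}; idom=B0
  B8: preds {B5,B7}: {B0,B1,B3,B5} ∩ {B0,B4,B7} = {B0}; idom=B0
  B9: preds {B3,B6,B8}: {B0,B1,B3} ∩ {B0,B1,B3,B5,B6} ∩ {B0,B8} = {B0}; idom=B0

Frontier:
  join B4 pred B1: B1 stop@B0
  join B4 pred B2: B2 stop@B0
  join B4 pred B3: B3→B1 stop@B0
  join B4 pred B7: B7→B4 stop@B0
  join B8 pred B5: B5→B3→B1 stop@B0
  join B8 pred B7: B7→B4 stop@B0
  join B9 pred B3: B3→B1 stop@B0
  join B9 pred B6: B6→B5→B3→B1 stop@B0
  join B9 pred B8: B8 stop@B0
  DF(B0)=∅
  DF(B1)={B4,B8,B9}
  DF(B2)={B4}
  DF(B3)={B4,B8,B9}
  DF(B4)={B4,B8}
  DF(B5)={B8,B9}
  DF(B6)={B9}
  DF(B7)={B4,B8}
  DF(B8)={B9}
  DF(B9)=∅

DF(B1) = ["B4", "B8", "B9"]

Answer: ["B4", "B8", "B9"]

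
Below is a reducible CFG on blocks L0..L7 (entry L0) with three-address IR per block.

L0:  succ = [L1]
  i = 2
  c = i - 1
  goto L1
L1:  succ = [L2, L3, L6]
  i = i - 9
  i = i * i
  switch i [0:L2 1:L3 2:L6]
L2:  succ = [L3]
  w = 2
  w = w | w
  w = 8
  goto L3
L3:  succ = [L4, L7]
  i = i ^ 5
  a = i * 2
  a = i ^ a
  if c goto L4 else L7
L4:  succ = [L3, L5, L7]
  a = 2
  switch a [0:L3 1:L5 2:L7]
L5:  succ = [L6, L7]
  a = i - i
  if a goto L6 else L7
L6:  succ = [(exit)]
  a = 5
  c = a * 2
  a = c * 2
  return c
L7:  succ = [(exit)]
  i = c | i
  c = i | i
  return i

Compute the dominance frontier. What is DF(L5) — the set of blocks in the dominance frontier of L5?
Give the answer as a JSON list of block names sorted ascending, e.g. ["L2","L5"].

Answer: ["L6", "L7"]

Working:
idom tree: L1←L0 L2←L1 L3←L1 L4←L3 L5←L4 L6←L1 L7←L3
Dom at joins:
  L3: preds {L1,L2,L4}: {L0,L1} ∩ {L0,L1,L2} ∩ {L0,L1,L3,L4} = {L0,L1}; idom=L1
  L6: preds {L1,L5}: {L0,L1} ∩ {L0,L1,L3,L4,L5} = {L0,L1}; idom=L1
  L7: preds {L3,L4,L5}: {L0,L1,L3} ∩ {L0,L1,L3,L4} ∩ {L0,L1,L3,L4,L5} = {L0,L1,L3}; idom=L3

DF derivation:
  L3←L1: walk · to L1
  L3←L2: walk L2 to L1
  L3←L4: walk L4→L3 to L1
  L6←L1: walk · to L1
  L6←L5: walk L5→L4→L3 to L1
  L7←L3: walk · to L3
  L7←L4: walk L4 to L3
  L7←L5: walk L5→L4 to L3
  L0 → ∅
  L1 → ∅
  L2 → {L3}
  L3 → {L3,L6}
  L4 → {L3,L6,L7}
  L5 → {L6,L7}
  L6 → ∅
  L7 → ∅

DF(L5) = ["L6", "L7"]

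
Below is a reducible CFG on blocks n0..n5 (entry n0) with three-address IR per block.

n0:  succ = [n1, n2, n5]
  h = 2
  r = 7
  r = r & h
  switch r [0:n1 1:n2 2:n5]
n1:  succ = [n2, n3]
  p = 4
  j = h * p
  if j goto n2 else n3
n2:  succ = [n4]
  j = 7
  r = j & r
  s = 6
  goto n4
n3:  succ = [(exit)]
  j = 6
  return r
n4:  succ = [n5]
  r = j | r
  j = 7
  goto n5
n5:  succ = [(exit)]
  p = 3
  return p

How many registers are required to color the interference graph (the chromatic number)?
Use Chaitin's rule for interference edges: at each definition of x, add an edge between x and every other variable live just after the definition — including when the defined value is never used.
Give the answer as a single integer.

Answer: 3

Working:
def/use:
  n0: def={h,r} ue=∅
  n1: def={j,p} ue={h}
  n2: def={j,r,s} ue={r}
  n3: def={j} ue={r}
  n4: def={j,r} ue={j,r}
  n5: def={p} ue=∅

Liveness:
  n0 li=∅ lo={h,r}
  n1 li={h,r} lo={r}
  n2 li={r} lo={j,r}
  n3 li={r} lo=∅
  n4 li={j,r} lo=∅
  n5 li=∅ lo=∅

Interfere edges:
  h↔{p,r}
  j↔{r,s}
  p↔{h,r}
  r↔{h,j,p,s}
  s↔{j,r}

Chromatic number:
  clique {h,p,r} ⇒ need ≥ 3
  3-colouring: r0={r}  r1={h,j}  r2={p,s}
  χ = 3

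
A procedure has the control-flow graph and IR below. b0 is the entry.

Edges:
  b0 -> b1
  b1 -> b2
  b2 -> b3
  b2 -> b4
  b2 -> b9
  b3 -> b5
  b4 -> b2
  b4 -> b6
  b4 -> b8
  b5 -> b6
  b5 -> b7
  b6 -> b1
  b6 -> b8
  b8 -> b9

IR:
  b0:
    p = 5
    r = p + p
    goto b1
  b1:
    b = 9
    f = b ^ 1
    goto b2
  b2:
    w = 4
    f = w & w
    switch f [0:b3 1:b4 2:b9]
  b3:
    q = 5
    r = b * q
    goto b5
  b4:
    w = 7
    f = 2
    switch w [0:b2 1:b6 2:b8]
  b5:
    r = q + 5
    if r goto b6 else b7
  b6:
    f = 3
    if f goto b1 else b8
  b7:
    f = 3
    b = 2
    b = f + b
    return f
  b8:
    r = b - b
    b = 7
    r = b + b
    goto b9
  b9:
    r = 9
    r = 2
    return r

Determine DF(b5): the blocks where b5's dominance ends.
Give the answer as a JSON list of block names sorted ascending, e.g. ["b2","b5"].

idom tree: b1←b0 b2←b1 b3←b2 b4←b2 b5←b3 b6←b2 b7←b5 b8←b2 b9←b2
Join-block Dom:
  b1: preds {b0,b6}: {b0} ∩ {b0,b1,b2,b6} = {b0}; idom=b0
  b2: preds {b1,b4}: {b0,b1} ∩ {b0,b1,b2,b4} = {b0,b1}; idom=b1
  b6: preds {b4,b5}: {b0,b1,b2,b4} ∩ {b0,b1,b2,b3,b5} = {b0,b1,b2}; idom=b2
  b8: preds {b4,b6}: {b0,b1,b2,b4} ∩ {b0,b1,b2,b6} = {b0,b1,b2}; idom=b2
  b9: preds {b2,b8}: {b0,b1,b2} ∩ {b0,b1,b2,b8} = {b0,b1,b2}; idom=b2

Frontier:
  join b1 pred b0: · stop@b0
  join b1 pred b6: b6→b2→b1 stop@b0
  join b2 pred b1: · stop@b1
  join b2 pred b4: b4→b2 stop@b1
  join b6 pred b4: b4 stop@b2
  join b6 pred b5: b5→b3 stop@b2
  join b8 pred b4: b4 stop@b2
  join b8 pred b6: b6 stop@b2
  join b9 pred b2: · stop@b2
  join b9 pred b8: b8 stop@b2
  DF(b0)=∅
  DF(b1)={b1}
  DF(b2)={b1,b2}
  DF(b3)={b6}
  DF(b4)={b2,b6,b8}
  DF(b5)={b6}
  DF(b6)={b1,b8}
  DF(b7)=∅
  DF(b8)={b9}
  DF(b9)=∅

DF(b5) = ["b6"]

Answer: ["b6"]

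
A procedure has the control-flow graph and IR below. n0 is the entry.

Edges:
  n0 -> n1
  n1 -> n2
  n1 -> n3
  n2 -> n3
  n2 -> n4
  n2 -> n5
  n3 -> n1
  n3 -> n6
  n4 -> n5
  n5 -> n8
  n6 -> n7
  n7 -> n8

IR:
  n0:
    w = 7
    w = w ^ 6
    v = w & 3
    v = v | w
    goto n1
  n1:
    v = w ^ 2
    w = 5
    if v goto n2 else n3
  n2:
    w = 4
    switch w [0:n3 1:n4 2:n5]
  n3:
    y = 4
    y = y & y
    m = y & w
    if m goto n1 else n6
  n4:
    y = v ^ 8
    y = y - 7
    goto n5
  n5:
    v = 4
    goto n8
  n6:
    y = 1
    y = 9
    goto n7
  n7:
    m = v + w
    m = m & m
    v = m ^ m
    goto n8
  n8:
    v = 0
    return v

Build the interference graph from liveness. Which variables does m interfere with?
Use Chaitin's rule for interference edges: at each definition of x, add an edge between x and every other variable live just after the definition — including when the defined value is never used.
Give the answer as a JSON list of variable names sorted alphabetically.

Block summaries:
  n0: {v,w} / ∅
  n1: {v,w} / {w}
  n2: {w} / ∅
  n3: {m,y} / {w}
  n4: {y} / {v}
  n5: {v} / ∅
  n6: {y} / ∅
  n7: {m,v} / {v,w}
  n8: {v} / ∅

Backward fixpoint:
  n0: in=∅ out={w}
  n1: in={w} out={v,w}
  n2: in={v} out={v,w}
  n3: in={v,w} out={v,w}
  n4: in={v} out=∅
  n5: in=∅ out=∅
  n6: in={v,w} out={v,w}
  n7: in={v,w} out=∅
  n8: in=∅ out=∅

Interfere edges:
  m — {v,w}
  v — {m,w,y}
  w — {m,v,y}
  y — {v,w}

N(m) = ["v", "w"]

Answer: ["v", "w"]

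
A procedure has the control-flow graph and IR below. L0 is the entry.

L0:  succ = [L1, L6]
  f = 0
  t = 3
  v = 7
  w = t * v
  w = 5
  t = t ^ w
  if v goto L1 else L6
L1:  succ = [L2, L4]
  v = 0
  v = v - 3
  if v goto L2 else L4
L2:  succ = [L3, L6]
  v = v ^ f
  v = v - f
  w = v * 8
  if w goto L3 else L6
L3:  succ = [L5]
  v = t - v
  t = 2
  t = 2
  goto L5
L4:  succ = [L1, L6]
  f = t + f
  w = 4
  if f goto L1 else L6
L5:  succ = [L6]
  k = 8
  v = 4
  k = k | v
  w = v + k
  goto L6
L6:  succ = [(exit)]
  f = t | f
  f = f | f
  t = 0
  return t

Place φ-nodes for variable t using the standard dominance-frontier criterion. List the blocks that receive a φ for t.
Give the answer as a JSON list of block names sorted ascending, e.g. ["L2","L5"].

Answer: ["L6"]

Working:
idom tree: L1←L0 L2←L1 L3←L2 L4←L1 L5←L3 L6←L0
Dom∩ at merges:
  L1: preds {L0,L4}: {L0} ∩ {L0,L1,L4} = {L0}; idom=L0
  L6: preds {L0,L2,L4,L5}: {L0} ∩ {L0,L1,L2} ∩ {L0,L1,L4} ∩ {L0,L1,L2,L3,L5} = {L0}; idom=L0

DF derivation:
  L1←L0: walk · to L0
  L1←L4: walk L4→L1 to L0
  L6←L0: walk · to L0
  L6←L2: walk L2→L1 to L0
  L6←L4: walk L4→L1 to L0
  L6←L5: walk L5→L3→L2→L1 to L0
  DF(L0)=∅
  DF(L1)={L1,L6}
  DF(L2)={L6}
  DF(L3)={L6}
  DF(L4)={L1,L6}
  DF(L5)={L6}
  DF(L6)=∅

φ for t: defs {L0,L3,L6}
  DF⁺ = {L6}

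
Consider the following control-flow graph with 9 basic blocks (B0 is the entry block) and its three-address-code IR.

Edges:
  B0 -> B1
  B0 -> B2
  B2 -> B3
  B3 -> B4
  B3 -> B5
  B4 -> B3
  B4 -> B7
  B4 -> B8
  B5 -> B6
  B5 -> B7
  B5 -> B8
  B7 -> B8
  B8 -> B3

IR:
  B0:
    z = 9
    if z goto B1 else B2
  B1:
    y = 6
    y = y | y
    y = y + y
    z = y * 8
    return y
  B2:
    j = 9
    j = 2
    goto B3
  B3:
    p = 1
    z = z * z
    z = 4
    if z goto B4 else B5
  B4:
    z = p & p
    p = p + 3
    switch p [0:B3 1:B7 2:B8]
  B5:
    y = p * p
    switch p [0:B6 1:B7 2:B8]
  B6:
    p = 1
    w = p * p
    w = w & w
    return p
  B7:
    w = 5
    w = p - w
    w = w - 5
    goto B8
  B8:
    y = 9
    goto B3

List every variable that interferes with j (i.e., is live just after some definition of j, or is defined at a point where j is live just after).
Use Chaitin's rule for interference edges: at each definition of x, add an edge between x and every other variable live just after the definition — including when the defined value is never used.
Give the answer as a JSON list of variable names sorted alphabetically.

Block summaries:
  B0: def={z} ue=∅
  B1: def={y,z} ue=∅
  B2: def={j} ue=∅
  B3: def={p,z} ue={z}
  B4: def={p,z} ue={p}
  B5: def={y} ue={p}
  B6: def={p,w} ue=∅
  B7: def={w} ue={p}
  B8: def={y} ue=∅

Backward fixpoint:
  B0 li=∅ lo={z}
  B1 li=∅ lo=∅
  B2 li={z} lo={z}
  B3 li={z} lo={p,z}
  B4 li={p} lo={p,z}
  B5 li={p,z} lo={p,z}
  B6 li=∅ lo=∅
  B7 li={p,z} lo={z}
  B8 li={z} lo={z}

Interference:
  j↔{z}
  p↔{w,y,z}
  w↔{p,z}
  y↔{p,z}
  z↔{j,p,w,y}

N(j) = ["z"]

Answer: ["z"]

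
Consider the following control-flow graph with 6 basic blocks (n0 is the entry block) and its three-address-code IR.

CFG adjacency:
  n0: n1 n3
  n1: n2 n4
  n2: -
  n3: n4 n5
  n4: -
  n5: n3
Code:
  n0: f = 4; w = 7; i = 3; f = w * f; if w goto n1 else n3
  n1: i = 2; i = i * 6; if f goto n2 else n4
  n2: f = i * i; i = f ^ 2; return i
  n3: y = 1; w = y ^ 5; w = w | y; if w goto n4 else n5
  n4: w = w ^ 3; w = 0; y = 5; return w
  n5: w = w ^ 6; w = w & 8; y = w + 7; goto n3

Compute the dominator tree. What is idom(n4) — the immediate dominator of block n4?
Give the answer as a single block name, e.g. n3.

idom tree: n1←n0 n2←n1 n3←n0 n4←n0 n5←n3
Dom at joins:
  n3: preds {n0,n5}: {n0} ∩ {n0,n3,n5} = {n0}; idom=n0
  n4: preds {n1,n3}: {n0,n1} ∩ {n0,n3} = {n0}; idom=n0

idom(n4) = n0

Answer: n0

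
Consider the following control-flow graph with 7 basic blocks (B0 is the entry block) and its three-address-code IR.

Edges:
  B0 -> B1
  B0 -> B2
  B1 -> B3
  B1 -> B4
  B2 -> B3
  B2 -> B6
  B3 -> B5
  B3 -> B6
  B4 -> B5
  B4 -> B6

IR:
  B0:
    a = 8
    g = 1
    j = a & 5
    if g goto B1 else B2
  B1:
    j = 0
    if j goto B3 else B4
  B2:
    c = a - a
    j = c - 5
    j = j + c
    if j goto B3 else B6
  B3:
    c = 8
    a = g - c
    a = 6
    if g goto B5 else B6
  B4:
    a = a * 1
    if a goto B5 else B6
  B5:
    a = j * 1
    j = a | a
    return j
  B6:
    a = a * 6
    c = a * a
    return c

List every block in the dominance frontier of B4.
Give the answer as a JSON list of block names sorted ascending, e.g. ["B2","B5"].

idom tree: B1←B0 B2←B0 B3←B0 B4←B1 B5←B0 B6←B0
Dom∩ at merges:
  B3: preds {B1,B2}: {B0,B1} ∩ {B0,B2} = {B0}; idom=B0
  B5: preds {B3,B4}: {B0,B3} ∩ {B0,B1,B4} = {B0}; idom=B0
  B6: preds {B2,B3,B4}: {B0,B2} ∩ {B0,B3} ∩ {B0,B1,B4} = {B0}; idom=B0

Frontier:
  join B3 pred B1: B1 stop@B0
  join B3 pred B2: B2 stop@B0
  join B5 pred B3: B3 stop@B0
  join B5 pred B4: B4→B1 stop@B0
  join B6 pred B2: B2 stop@B0
  join B6 pred B3: B3 stop@B0
  join B6 pred B4: B4→B1 stop@B0
  DF(B0)=∅
  DF(B1)={B3,B5,B6}
  DF(B2)={B3,B6}
  DF(B3)={B5,B6}
  DF(B4)={B5,B6}
  DF(B5)=∅
  DF(B6)=∅

DF(B4) = ["B5", "B6"]

Answer: ["B5", "B6"]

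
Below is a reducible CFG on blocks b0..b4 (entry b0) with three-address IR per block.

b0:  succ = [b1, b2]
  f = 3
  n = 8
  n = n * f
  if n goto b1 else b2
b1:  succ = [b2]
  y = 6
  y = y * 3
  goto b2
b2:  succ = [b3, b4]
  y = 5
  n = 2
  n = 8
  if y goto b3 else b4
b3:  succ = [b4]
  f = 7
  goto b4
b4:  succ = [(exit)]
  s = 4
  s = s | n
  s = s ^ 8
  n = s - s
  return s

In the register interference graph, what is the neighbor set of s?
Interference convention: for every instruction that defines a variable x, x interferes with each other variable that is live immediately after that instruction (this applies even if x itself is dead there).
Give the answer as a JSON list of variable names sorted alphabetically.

Answer: ["n"]

Analysis:
def/use:
  b0: def={f,n} ue=∅
  b1: def={y} ue=∅
  b2: def={n,y} ue=∅
  b3: def={f} ue=∅
  b4: def={n,s} ue={n}

Live sets:
  live b0: ∅→∅
  live b1: ∅→∅
  live b2: ∅→{n}
  live b3: {n}→{n}
  live b4: {n}→∅

Conflict graph:
  f↔{n}
  n↔{f,s,y}
  s↔{n}
  y↔{n}

N(s) = ["n"]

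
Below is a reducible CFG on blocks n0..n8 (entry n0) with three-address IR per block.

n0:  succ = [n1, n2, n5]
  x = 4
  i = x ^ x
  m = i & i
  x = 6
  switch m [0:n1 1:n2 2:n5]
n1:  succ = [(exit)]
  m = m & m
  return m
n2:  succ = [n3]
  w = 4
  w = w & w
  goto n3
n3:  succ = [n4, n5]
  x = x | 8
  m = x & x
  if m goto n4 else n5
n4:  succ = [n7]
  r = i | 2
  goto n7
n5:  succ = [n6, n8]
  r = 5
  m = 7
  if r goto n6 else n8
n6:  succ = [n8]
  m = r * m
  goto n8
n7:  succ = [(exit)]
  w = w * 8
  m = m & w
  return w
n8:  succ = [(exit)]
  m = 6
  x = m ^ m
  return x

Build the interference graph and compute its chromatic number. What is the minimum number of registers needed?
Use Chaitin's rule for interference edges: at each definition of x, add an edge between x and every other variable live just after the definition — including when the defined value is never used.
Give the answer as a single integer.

Answer: 4

Analysis:
def/use:
  n0 def {i,m,x} use ∅
  n1 def {m} use {m}
  n2 def {w} use ∅
  n3 def {m,x} use {x}
  n4 def {r} use {i}
  n5 def {m,r} use ∅
  n6 def {m} use {m,r}
  n7 def {m,w} use {m,w}
  n8 def {m,x} use ∅

Live sets:
  n0 li=∅ lo={i,m,x}
  n1 li={m} lo=∅
  n2 li={i,x} lo={i,w,x}
  n3 li={i,w,x} lo={i,m,w}
  n4 li={i,m,w} lo={m,w}
  n5 li=∅ lo={m,r}
  n6 li={m,r} lo=∅
  n7 li={m,w} lo=∅
  n8 li=∅ lo=∅

Interference:
  i↔{m,w,x}
  m↔{i,r,w,x}
  r↔{m,w}
  w↔{i,m,r,x}
  x↔{i,m,w}

Chromatic number:
  {i,m,w,x} pairwise interfere (4-clique) ⇒ χ ≥ 4
  4-colouring: c0={m}  c1={w}  c2={i,r}  c3={x}
  χ = 4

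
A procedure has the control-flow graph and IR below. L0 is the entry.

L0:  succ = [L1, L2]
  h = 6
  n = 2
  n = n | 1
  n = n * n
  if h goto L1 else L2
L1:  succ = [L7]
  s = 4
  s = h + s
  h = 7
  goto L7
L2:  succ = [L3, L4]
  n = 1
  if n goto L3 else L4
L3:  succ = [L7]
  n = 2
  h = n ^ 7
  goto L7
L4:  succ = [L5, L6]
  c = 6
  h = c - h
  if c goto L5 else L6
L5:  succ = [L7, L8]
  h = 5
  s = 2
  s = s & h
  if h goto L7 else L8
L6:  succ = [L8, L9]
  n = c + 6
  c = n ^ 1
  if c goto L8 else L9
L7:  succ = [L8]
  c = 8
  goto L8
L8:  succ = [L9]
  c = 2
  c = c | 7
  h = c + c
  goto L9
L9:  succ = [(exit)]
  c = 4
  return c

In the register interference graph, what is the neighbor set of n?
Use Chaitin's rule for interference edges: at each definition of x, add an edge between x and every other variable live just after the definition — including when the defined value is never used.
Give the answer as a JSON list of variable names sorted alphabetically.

Answer: ["h"]

Analysis:
Per-block:
  L0 def {h,n} use ∅
  L1 def {h,s} use {h}
  L2 def {n} use ∅
  L3 def {h,n} use ∅
  L4 def {c,h} use {h}
  L5 def {h,s} use ∅
  L6 def {c,n} use {c}
  L7 def {c} use ∅
  L8 def {c,h} use ∅
  L9 def {c} use ∅

Live sets:
  live L0: ∅→{h}
  live L1: {h}→∅
  live L2: {h}→{h}
  live L3: ∅→∅
  live L4: {h}→{c}
  live L5: ∅→∅
  live L6: {c}→∅
  live L7: ∅→∅
  live L8: ∅→∅
  live L9: ∅→∅

Interfere edges:
  c — {h}
  h — {c,n,s}
  n — {h}
  s — {h}

N(n) = ["h"]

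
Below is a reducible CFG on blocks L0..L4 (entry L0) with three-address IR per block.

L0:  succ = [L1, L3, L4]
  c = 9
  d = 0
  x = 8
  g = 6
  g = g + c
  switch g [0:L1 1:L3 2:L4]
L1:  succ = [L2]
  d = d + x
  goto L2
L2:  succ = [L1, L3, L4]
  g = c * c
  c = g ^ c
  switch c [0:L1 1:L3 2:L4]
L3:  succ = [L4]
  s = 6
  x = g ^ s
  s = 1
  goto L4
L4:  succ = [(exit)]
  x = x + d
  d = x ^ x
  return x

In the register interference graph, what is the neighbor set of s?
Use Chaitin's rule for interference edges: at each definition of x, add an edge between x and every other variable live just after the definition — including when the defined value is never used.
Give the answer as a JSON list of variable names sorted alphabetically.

def/use:
  L0 def {c,d,g,x} use ∅
  L1 def {d} use {d,x}
  L2 def {c,g} use {c}
  L3 def {s,x} use {g}
  L4 def {d,x} use {d,x}

Liveness:
  L0 li=∅ lo={c,d,g,x}
  L1 li={c,d,x} lo={c,d,x}
  L2 li={c,d,x} lo={c,d,g,x}
  L3 li={d,g} lo={d,x}
  L4 li={d,x} lo=∅

Interference:
  c↔{d,g,x}
  d↔{c,g,s,x}
  g↔{c,d,s,x}
  s↔{d,g,x}
  x↔{c,d,g,s}

N(s) = ["d", "g", "x"]

Answer: ["d", "g", "x"]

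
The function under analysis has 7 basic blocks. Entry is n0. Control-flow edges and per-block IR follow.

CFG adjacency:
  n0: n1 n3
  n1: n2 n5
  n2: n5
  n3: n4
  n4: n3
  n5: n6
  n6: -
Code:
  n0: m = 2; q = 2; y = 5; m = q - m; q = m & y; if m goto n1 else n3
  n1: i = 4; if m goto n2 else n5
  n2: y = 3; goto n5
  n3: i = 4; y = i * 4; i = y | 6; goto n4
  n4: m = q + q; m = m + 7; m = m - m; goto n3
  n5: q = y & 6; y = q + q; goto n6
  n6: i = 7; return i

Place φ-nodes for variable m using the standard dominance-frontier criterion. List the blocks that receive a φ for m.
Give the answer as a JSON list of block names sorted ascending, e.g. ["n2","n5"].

idom tree: n1←n0 n2←n1 n3←n0 n4←n3 n5←n1 n6←n5
Join-block Dom:
  n3: preds {n0,n4}: {n0} ∩ {n0,n3,n4} = {n0}; idom=n0
  n5: preds {n1,n2}: {n0,n1} ∩ {n0,n1,n2} = {n0,n1}; idom=n1

DF derivation:
  join n3 pred n0: · stop@n0
  join n3 pred n4: n4→n3 stop@n0
  join n5 pred n1: · stop@n1
  join n5 pred n2: n2 stop@n1
  DF(n0)=∅
  DF(n1)=∅
  DF(n2)={n5}
  DF(n3)={n3}
  DF(n4)={n3}
  DF(n5)=∅
  DF(n6)=∅

φ for m: defs {n0,n4}
  DF⁺ = {n3}

Answer: ["n3"]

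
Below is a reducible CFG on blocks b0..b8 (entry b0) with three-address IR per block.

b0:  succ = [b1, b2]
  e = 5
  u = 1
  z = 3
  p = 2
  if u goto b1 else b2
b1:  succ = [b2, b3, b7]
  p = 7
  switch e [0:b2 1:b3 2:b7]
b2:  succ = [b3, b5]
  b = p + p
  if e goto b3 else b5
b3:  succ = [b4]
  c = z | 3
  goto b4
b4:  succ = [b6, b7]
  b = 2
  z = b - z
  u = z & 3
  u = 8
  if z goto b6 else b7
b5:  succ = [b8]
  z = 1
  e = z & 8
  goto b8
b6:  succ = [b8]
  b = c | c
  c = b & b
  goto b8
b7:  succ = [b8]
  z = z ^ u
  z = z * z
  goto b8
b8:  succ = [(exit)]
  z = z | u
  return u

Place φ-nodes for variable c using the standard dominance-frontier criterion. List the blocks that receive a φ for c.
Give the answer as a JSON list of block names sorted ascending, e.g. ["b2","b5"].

idom tree: b1←b0 b2←b0 b3←b0 b4←b3 b5←b2 b6←b4 b7←b0 b8←b0
Dom at joins:
  b2: preds {b0,b1}: {b0} ∩ {b0,b1} = {b0}; idom=b0
  b3: preds {b1,b2}: {b0,b1} ∩ {b0,b2} = {b0}; idom=b0
  b7: preds {b1,b4}: {b0,b1} ∩ {b0,b3,b4} = {b0}; idom=b0
  b8: preds {b5,b6,b7}: {b0,b2,b5} ∩ {b0,b3,b4,b6} ∩ {b0,b7} = {b0}; idom=b0

Frontier:
  join b2 pred b0: · stop@b0
  join b2 pred b1: b1 stop@b0
  join b3 pred b1: b1 stop@b0
  join b3 pred b2: b2 stop@b0
  join b7 pred b1: b1 stop@b0
  join b7 pred b4: b4→b3 stop@b0
  join b8 pred b5: b5→b2 stop@b0
  join b8 pred b6: b6→b4→b3 stop@b0
  join b8 pred b7: b7 stop@b0
  b0: DF=∅
  b1: DF={b2,b3,b7}
  b2: DF={b3,b8}
  b3: DF={b7,b8}
  b4: DF={b7,b8}
  b5: DF={b8}
  b6: DF={b8}
  b7: DF={b8}
  b8: DF=∅

φ for c: defs {b3,b6}
  DF⁺ = {b7,b8}

Answer: ["b7", "b8"]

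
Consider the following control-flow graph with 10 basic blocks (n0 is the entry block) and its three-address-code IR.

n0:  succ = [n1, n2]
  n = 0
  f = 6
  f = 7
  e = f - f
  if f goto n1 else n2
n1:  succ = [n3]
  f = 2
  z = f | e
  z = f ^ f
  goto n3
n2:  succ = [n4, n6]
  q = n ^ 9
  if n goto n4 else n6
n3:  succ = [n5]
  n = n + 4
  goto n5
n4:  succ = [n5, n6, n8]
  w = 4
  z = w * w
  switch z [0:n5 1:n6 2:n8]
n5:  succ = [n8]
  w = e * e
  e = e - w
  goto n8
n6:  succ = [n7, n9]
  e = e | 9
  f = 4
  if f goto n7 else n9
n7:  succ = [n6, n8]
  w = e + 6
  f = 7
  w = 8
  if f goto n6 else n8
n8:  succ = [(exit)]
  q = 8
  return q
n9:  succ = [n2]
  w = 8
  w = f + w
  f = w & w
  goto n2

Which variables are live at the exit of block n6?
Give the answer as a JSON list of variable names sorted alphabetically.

Answer: ["e", "f", "n"]

Analysis:
Block summaries:
  n0 def {e,f,n} use ∅
  n1 def {f,z} use {e}
  n2 def {q} use {n}
  n3 def {n} use {n}
  n4 def {w,z} use ∅
  n5 def {e,w} use {e}
  n6 def {e,f} use {e}
  n7 def {f,w} use {e}
  n8 def {q} use ∅
  n9 def {f,w} use {f}

Backward fixpoint:
  n0: in=∅ out={e,n}
  n1: in={e,n} out={e,n}
  n2: in={e,n} out={e,n}
  n3: in={e,n} out={e}
  n4: in={e,n} out={e,n}
  n5: in={e} out=∅
  n6: in={e,n} out={e,f,n}
  n7: in={e,n} out={e,n}
  n8: in=∅ out=∅
  n9: in={e,f,n} out={e,n}

live-out(n6) = ["e", "f", "n"]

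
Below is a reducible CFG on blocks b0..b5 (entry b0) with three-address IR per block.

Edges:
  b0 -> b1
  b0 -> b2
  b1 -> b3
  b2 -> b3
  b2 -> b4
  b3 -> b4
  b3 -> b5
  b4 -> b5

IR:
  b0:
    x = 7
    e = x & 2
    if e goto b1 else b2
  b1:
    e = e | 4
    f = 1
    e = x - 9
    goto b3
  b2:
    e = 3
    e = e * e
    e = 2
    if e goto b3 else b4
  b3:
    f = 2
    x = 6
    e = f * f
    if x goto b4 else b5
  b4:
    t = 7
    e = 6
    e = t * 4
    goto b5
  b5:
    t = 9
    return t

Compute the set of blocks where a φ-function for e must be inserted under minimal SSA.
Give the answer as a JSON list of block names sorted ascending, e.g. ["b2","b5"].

idom tree: b1←b0 b2←b0 b3←b0 b4←b0 b5←b0
Dom at joins:
  b3: preds {b1,b2}: {b0,b1} ∩ {b0,b2} = {b0}; idom=b0
  b4: preds {b2,b3}: {b0,b2} ∩ {b0,b3} = {b0}; idom=b0
  b5: preds {b3,b4}: {b0,b3} ∩ {b0,b4} = {b0}; idom=b0

DF walk-up:
  join b3 pred b1: b1 stop@b0
  join b3 pred b2: b2 stop@b0
  join b4 pred b2: b2 stop@b0
  join b4 pred b3: b3 stop@b0
  join b5 pred b3: b3 stop@b0
  join b5 pred b4: b4 stop@b0
  DF(b0)=∅
  DF(b1)={b3}
  DF(b2)={b3,b4}
  DF(b3)={b4,b5}
  DF(b4)={b5}
  DF(b5)=∅

φ for e: defs {b0,b1,b2,b3,b4}
  DF⁺ = {b3,b4,b5}

Answer: ["b3", "b4", "b5"]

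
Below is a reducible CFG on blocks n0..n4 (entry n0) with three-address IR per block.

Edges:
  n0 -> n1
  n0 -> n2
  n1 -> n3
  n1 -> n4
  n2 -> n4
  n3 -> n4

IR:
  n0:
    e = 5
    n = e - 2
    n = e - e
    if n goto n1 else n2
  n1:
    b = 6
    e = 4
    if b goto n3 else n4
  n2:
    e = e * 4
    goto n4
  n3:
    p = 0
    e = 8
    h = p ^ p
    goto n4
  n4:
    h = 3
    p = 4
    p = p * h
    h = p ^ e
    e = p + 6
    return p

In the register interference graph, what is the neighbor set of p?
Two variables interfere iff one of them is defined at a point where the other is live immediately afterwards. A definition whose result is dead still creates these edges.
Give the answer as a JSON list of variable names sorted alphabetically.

Answer: ["e", "h"]

Derivation:
def/use:
  n0: {e,n} / ∅
  n1: {b,e} / ∅
  n2: {e} / {e}
  n3: {e,h,p} / ∅
  n4: {e,h,p} / {e}

Backward fixpoint:
  live n0: ∅→{e}
  live n1: ∅→{e}
  live n2: {e}→{e}
  live n3: ∅→{e}
  live n4: {e}→∅

Conflict graph:
  b: {e}
  e: {b,h,n,p}
  h: {e,p}
  n: {e}
  p: {e,h}

N(p) = ["e", "h"]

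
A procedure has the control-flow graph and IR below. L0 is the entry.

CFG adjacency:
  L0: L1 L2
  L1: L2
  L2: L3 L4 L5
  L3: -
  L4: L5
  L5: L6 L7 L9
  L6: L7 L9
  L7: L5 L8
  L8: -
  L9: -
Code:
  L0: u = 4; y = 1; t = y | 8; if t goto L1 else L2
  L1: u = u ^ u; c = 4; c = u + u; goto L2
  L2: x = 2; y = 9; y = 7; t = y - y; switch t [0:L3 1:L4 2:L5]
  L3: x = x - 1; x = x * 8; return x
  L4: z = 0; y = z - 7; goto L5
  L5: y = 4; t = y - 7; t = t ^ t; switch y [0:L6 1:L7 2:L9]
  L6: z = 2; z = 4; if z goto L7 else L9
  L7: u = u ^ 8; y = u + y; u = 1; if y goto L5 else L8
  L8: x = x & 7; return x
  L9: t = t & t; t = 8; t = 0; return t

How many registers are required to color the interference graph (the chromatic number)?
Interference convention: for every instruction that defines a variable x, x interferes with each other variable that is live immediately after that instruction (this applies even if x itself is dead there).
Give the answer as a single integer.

Answer: 5

Analysis:
def/use:
  L0: {t,u,y} / ∅
  L1: {c,u} / {u}
  L2: {t,x,y} / ∅
  L3: {x} / {x}
  L4: {y,z} / ∅
  L5: {t,y} / ∅
  L6: {z} / ∅
  L7: {u,y} / {u,y}
  L8: {x} / {x}
  L9: {t} / {t}

Backward fixpoint:
  L0: in=∅ out={u}
  L1: in={u} out={u}
  L2: in={u} out={u,x}
  L3: in={x} out=∅
  L4: in={u,x} out={u,x}
  L5: in={u,x} out={t,u,x,y}
  L6: in={t,u,x,y} out={t,u,x,y}
  L7: in={u,x,y} out={u,x}
  L8: in={x} out=∅
  L9: in={t} out=∅

Interfere edges:
  c — {u}
  t — {u,x,y,z}
  u — {c,t,x,y,z}
  x — {t,u,y,z}
  y — {t,u,x,z}
  z — {t,u,x,y}

Chromatic number:
  {t,u,x,y,z} pairwise interfere (5-clique) ⇒ χ ≥ 5
  5-colouring: c0={u}  c1={c,t}  c2={x}  c3={y}  c4={z}
  χ = 5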